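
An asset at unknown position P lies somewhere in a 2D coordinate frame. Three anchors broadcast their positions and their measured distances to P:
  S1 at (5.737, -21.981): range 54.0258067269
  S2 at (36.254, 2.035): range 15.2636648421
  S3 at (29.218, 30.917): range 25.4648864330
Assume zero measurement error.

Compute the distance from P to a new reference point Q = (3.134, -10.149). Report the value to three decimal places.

49.581

eq1: (x − 5.737)² + (y + 21.981)² = 54.0258067269²
eq2: (x − 36.254)² + (y − 2.035)² = 15.2636648421²
eq3: (x − 29.218)² + (y − 30.917)² = 25.4648864330²
eq2−eq1, eq2−eq3 (x²,y² cancel):
  -61.034·x − 48.032·y = -3488.224539
  -14.072·x + 57.764·y = 75.577695
det = -61.034·57.764 − -48.032·-14.072 = -4201.474280
x = (-3488.224539·57.764 − -48.032·75.577695) / -4201.474280 = 47.093863
y = (-61.034·75.577695 − -3488.224539·-14.072) / -4201.474280 = 12.781015
|P − Q| = √((47.093863 − 3.134)² + (12.781015 − -10.149)²) = 49.580794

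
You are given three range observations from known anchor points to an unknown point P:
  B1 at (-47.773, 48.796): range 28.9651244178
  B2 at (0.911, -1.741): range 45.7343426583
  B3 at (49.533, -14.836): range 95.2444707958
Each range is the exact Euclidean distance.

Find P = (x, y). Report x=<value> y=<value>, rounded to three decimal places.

x=-38.578 y=21.329

eq1: (x + 47.773)² + (y − 48.796)² = 28.9651244178²
eq2: (x − 0.911)² + (y + 1.741)² = 45.7343426583²
eq3: (x − 49.533)² + (y + 14.836)² = 95.2444707958²
eq2−eq1, eq2−eq3 (x²,y² cancel):
  -97.368·x + 101.074·y = 5912.099809
  97.244·x − 26.190·y = -4310.115136
det = -97.368·-26.190 − 101.074·97.244 = -7278.772136
x = (5912.099809·-26.190 − 101.074·-4310.115136) / -7278.772136 = -38.578304
y = (-97.368·-4310.115136 − 5912.099809·97.244) / -7278.772136 = 21.329002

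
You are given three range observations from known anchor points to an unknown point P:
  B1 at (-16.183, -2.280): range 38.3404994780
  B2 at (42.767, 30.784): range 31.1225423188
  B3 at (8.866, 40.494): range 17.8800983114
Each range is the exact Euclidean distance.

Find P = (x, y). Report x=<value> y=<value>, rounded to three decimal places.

x=12.630 y=23.015

eq1: (x + 16.183)² + (y + 2.280)² = 38.3404994780²
eq2: (x − 42.767)² + (y − 30.784)² = 31.1225423188²
eq3: (x − 8.866)² + (y − 40.494)² = 17.8800983114²
eq1−eq3, eq1−eq2 (x²,y² cancel):
  50.098·x + 85.548·y = 2601.578088
  117.900·x + 66.128·y = 3010.964316
det = 50.098·66.128 − 85.548·117.900 = -6773.228656
x = (2601.578088·66.128 − 85.548·3010.964316) / -6773.228656 = 12.629844
y = (50.098·3010.964316 − 2601.578088·117.900) / -6773.228656 = 23.014544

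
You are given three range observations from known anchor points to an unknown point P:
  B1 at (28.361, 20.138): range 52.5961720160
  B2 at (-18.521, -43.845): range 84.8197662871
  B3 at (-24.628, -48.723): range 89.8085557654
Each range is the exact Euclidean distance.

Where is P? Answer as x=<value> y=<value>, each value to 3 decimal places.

eq1: (x − 28.361)² + (y − 20.138)² = 52.5961720160²
eq2: (x + 18.521)² + (y + 43.845)² = 84.8197662871²
eq3: (x + 24.628)² + (y + 48.723)² = 89.8085557654²
eq2−eq3, eq2−eq1 (x²,y² cancel):
  -12.214·x − 9.756·y = -156.126289
  93.764·x + 127.966·y = 3372.509341
det = -12.214·127.966 − -9.756·93.764 = -648.215140
x = (-156.126289·127.966 − -9.756·3372.509341) / -648.215140 = -19.936814
y = (-12.214·3372.509341 − -156.126289·93.764) / -648.215140 = 40.962949

x=-19.937 y=40.963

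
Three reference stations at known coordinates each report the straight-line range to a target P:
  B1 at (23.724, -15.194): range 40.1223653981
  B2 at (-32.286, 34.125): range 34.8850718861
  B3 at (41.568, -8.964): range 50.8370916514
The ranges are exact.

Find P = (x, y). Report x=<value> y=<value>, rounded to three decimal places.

x=-3.776 y=14.022

eq1: (x − 23.724)² + (y + 15.194)² = 40.1223653981²
eq2: (x + 32.286)² + (y − 34.125)² = 34.8850718861²
eq3: (x − 41.568)² + (y + 8.964)² = 50.8370916514²
eq2−eq3, eq2−eq1 (x²,y² cancel):
  147.708·x − 86.178·y = -1766.091148
  112.020·x − 98.638·y = -1806.051574
det = 147.708·-98.638 − -86.178·112.020 = -4915.962144
x = (-1766.091148·-98.638 − -86.178·-1806.051574) / -4915.962144 = -3.775820
y = (147.708·-1806.051574 − -1766.091148·112.020) / -4915.962144 = 14.021820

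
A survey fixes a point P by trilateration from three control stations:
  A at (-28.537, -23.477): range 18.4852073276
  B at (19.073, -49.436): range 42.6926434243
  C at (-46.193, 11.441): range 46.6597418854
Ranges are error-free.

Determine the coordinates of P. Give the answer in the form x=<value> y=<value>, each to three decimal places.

x=-10.655 y=-18.794

eq1: (x + 28.537)² + (y + 23.477)² = 18.4852073276²
eq2: (x − 19.073)² + (y + 49.436)² = 42.6926434243²
eq3: (x + 46.193)² + (y − 11.441)² = 46.6597418854²
eq2−eq1, eq2−eq3 (x²,y² cancel):
  -95.220·x + 51.918·y = 38.791386
  -130.532·x + 121.754·y = -897.477405
det = -95.220·121.754 − 51.918·-130.532 = -4816.455504
x = (38.791386·121.754 − 51.918·-897.477405) / -4816.455504 = -10.654773
y = (-95.220·-897.477405 − 38.791386·-130.532) / -4816.455504 = -18.794177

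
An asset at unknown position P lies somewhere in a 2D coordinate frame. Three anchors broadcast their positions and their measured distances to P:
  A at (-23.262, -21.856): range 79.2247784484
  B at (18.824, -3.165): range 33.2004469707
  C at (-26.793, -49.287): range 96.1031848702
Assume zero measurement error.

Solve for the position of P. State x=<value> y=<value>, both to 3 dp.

x=49.819 y=8.734

eq1: (x + 23.262)² + (y + 21.856)² = 79.2247784484²
eq2: (x − 18.824)² + (y + 3.165)² = 33.2004469707²
eq3: (x + 26.793)² + (y + 49.287)² = 96.1031848702²
eq1−eq3, eq1−eq2 (x²,y² cancel):
  -7.062·x − 54.862·y = -830.988784
  84.172·x + 37.382·y = 4519.850662
det = -7.062·37.382 − -54.862·84.172 = 4353.852580
x = (-830.988784·37.382 − -54.862·4519.850662) / 4353.852580 = 49.818872
y = (-7.062·4519.850662 − -830.988784·84.172) / 4353.852580 = 8.734058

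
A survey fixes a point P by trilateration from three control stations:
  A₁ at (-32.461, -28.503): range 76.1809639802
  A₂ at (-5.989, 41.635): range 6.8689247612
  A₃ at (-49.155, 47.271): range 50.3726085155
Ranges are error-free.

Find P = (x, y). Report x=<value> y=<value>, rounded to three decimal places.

x=0.702 y=40.081

eq1: (x + 32.461)² + (y + 28.503)² = 76.1809639802²
eq2: (x + 5.989)² + (y − 41.635)² = 6.8689247612²
eq3: (x + 49.155)² + (y − 47.271)² = 50.3726085155²
eq2−eq3, eq2−eq1 (x²,y² cancel):
  -86.332·x + 11.272·y = 391.202559
  -52.944·x − 140.276·y = -5659.560962
det = -86.332·-140.276 − 11.272·-52.944 = 12707.092400
x = (391.202559·-140.276 − 11.272·-5659.560962) / 12707.092400 = 0.701832
y = (-86.332·-5659.560962 − 391.202559·-52.944) / 12707.092400 = 40.081006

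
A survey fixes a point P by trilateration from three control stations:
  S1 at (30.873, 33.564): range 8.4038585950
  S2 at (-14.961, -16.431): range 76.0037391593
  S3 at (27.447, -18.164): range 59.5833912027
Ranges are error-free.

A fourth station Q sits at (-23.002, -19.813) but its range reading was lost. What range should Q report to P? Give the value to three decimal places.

eq1: (x − 30.873)² + (y − 33.564)² = 8.4038585950²
eq2: (x + 14.961)² + (y + 16.431)² = 76.0037391593²
eq3: (x − 27.447)² + (y + 18.164)² = 59.5833912027²
eq2−eq3, eq2−eq1 (x²,y² cancel):
  84.816·x − 3.466·y = 2815.847282
  91.668·x + 99.990·y = 7291.818470
det = 84.816·99.990 − -3.466·91.668 = 8798.473128
x = (2815.847282·99.990 − -3.466·7291.818470) / 8798.473128 = 34.873098
y = (84.816·7291.818470 − 2815.847282·91.668) / 8798.473128 = 40.954809
|P − Q| = √((34.873098 − -23.002)² + (40.954809 − -19.813)²) = 83.918136

83.918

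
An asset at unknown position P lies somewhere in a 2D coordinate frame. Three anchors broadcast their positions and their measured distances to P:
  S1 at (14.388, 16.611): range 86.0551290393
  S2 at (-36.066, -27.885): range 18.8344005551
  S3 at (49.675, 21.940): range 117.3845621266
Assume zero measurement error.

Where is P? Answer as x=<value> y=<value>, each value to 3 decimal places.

x=-49.106 y=-41.476

eq1: (x − 14.388)² + (y − 16.611)² = 86.0551290393²
eq2: (x + 36.066)² + (y + 27.885)² = 18.8344005551²
eq3: (x − 49.675)² + (y − 21.940)² = 117.3845621266²
eq2−eq3, eq2−eq1 (x²,y² cancel):
  171.482·x + 99.650·y = -12553.761137
  100.908·x + 88.992·y = -8646.140306
det = 171.482·88.992 − 99.650·100.908 = 5205.043944
x = (-12553.761137·88.992 − 99.650·-8646.140306) / 5205.043944 = -49.105528
y = (171.482·-8646.140306 − -12553.761137·100.908) / 5205.043944 = -41.475635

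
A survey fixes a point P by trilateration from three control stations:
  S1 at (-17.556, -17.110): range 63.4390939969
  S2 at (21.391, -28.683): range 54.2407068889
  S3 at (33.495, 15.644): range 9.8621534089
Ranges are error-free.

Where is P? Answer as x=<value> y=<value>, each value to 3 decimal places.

x=30.008 y=24.869

eq1: (x + 17.556)² + (y + 17.110)² = 63.4390939969²
eq2: (x − 21.391)² + (y + 28.683)² = 54.2407068889²
eq3: (x − 33.495)² + (y − 15.644)² = 9.8621534089²
eq3−eq1, eq3−eq2 (x²,y² cancel):
  -102.102·x − 65.508·y = -4692.941102
  -24.208·x − 88.654·y = -2931.152605
det = -102.102·-88.654 − -65.508·-24.208 = 7465.933044
x = (-4692.941102·-88.654 − -65.508·-2931.152605) / 7465.933044 = 30.007509
y = (-102.102·-2931.152605 − -4692.941102·-24.208) / 7465.933044 = 24.868938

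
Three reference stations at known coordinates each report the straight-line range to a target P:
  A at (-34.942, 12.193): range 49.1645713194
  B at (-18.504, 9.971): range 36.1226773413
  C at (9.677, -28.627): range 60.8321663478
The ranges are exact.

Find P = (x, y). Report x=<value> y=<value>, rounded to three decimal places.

x=9.966 y=32.204

eq1: (x + 34.942)² + (y − 12.193)² = 49.1645713194²
eq2: (x + 18.504)² + (y − 9.971)² = 36.1226773413²
eq3: (x − 9.677)² + (y + 28.627)² = 60.8321663478²
eq3−eq2, eq3−eq1 (x²,y² cancel):
  -56.362·x + 77.196·y = 1924.374043
  -89.238·x + 81.640·y = 1739.860545
det = -56.362·81.640 − 77.196·-89.238 = 2287.422968
x = (1924.374043·81.640 − 77.196·1739.860545) / 2287.422968 = 9.965635
y = (-56.362·1739.860545 − 1924.374043·-89.238) / 2287.422968 = 32.204482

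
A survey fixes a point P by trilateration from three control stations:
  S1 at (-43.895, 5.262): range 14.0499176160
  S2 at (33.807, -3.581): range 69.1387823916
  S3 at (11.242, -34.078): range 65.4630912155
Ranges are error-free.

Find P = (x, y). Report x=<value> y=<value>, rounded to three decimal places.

x=-33.018 y=14.155

eq1: (x + 43.895)² + (y − 5.262)² = 14.0499176160²
eq2: (x − 33.807)² + (y + 3.581)² = 69.1387823916²
eq3: (x − 11.242)² + (y + 34.078)² = 65.4630912155²
eq1−eq3, eq1−eq2 (x²,y² cancel):
  110.274·x − 78.680·y = -4754.783147
  155.404·x − 17.686·y = -5381.493905
det = 110.274·-17.686 − -78.680·155.404 = 10276.880756
x = (-4754.783147·-17.686 − -78.680·-5381.493905) / 10276.880756 = -33.018078
y = (110.274·-5381.493905 − -4754.783147·155.404) / 10276.880756 = 14.155410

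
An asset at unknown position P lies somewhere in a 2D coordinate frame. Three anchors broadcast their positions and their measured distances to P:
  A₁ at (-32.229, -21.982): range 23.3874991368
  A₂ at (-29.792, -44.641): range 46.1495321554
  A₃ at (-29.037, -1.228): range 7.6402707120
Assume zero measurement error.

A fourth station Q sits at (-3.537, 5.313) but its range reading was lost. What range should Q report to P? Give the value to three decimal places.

eq1: (x + 32.229)² + (y + 21.982)² = 23.3874991368²
eq2: (x + 29.792)² + (y + 44.641)² = 46.1495321554²
eq3: (x + 29.037)² + (y + 1.228)² = 7.6402707120²
eq2−eq3, eq2−eq1 (x²,y² cancel):
  1.510·x + 86.826·y = 35.678790
  -4.874·x + 45.318·y = 224.338822
det = 1.510·45.318 − 86.826·-4.874 = 491.620104
x = (35.678790·45.318 − 86.826·224.338822) / 491.620104 = -36.332019
y = (1.510·224.338822 − 35.678790·-4.874) / 491.620104 = 1.042777
|P − Q| = √((-36.332019 − -3.537)² + (1.042777 − 5.313)²) = 33.071863

33.072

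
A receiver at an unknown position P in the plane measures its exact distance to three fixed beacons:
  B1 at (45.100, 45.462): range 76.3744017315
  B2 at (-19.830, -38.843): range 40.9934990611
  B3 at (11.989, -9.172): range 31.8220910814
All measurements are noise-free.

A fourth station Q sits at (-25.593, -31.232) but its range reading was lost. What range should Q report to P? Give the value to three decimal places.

eq1: (x − 45.100)² + (y − 45.462)² = 76.3744017315²
eq2: (x + 19.830)² + (y + 38.843)² = 40.9934990611²
eq3: (x − 11.989)² + (y + 9.172)² = 31.8220910814²
eq3−eq2, eq3−eq1 (x²,y² cancel):
  -63.638·x − 59.342·y = 1006.324360
  66.222·x + 109.268·y = -947.462020
det = -63.638·109.268 − -59.342·66.222 = -3023.851060
x = (1006.324360·109.268 − -59.342·-947.462020) / -3023.851060 = -17.770306
y = (-63.638·-947.462020 − 1006.324360·66.222) / -3023.851060 = 2.098722
|P − Q| = √((-17.770306 − -25.593)² + (2.098722 − -31.232)²) = 34.236407

34.236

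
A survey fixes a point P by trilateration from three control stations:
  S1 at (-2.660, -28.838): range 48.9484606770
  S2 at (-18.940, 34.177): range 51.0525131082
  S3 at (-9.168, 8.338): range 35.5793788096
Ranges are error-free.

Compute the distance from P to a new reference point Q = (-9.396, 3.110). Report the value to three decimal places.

36.511

eq1: (x + 2.660)² + (y + 28.838)² = 48.9484606770²
eq2: (x + 18.940)² + (y − 34.177)² = 51.0525131082²
eq3: (x + 9.168)² + (y − 8.338)² = 35.5793788096²
eq2−eq1, eq2−eq3 (x²,y² cancel):
  32.560·x − 126.030·y = -477.677793
  19.544·x − 51.678·y = -32.749563
det = 32.560·-51.678 − -126.030·19.544 = 780.494640
x = (-477.677793·-51.678 − -126.030·-32.749563) / 780.494640 = 26.339714
y = (32.560·-32.749563 − -477.677793·19.544) / 780.494640 = 10.595088
|P − Q| = √((26.339714 − -9.396)² + (10.595088 − 3.110)²) = 36.511201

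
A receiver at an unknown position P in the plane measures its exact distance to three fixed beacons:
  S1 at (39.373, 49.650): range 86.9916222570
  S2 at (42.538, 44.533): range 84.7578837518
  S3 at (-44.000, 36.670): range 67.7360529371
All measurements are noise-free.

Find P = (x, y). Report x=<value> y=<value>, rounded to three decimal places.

x=-10.046 y=-21.941

eq1: (x − 39.373)² + (y − 49.650)² = 86.9916222570²
eq2: (x − 42.538)² + (y − 44.533)² = 84.7578837518²
eq3: (x + 44.000)² + (y − 36.670)² = 67.7360529371²
eq2−eq1, eq2−eq3 (x²,y² cancel):
  -6.330·x + 10.234·y = -160.957389
  -173.076·x − 15.726·y = 2083.745358
det = -6.330·-15.726 − 10.234·-173.076 = 1870.805364
x = (-160.957389·-15.726 − 10.234·2083.745358) / 1870.805364 = -10.045852
y = (-6.330·2083.745358 − -160.957389·-173.076) / 1870.805364 = -21.941336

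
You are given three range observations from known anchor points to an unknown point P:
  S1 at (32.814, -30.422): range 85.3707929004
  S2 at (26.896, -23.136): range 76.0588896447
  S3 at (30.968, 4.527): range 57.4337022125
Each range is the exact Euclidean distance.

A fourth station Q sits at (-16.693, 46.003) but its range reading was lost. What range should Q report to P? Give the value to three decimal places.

5.782

eq1: (x − 32.814)² + (y + 30.422)² = 85.3707929004²
eq2: (x − 26.896)² + (y + 23.136)² = 76.0588896447²
eq3: (x − 30.968)² + (y − 4.527)² = 57.4337022125²
eq3−eq1, eq3−eq2 (x²,y² cancel):
  3.692·x − 69.898·y = -2966.796204
  -8.144·x − 55.326·y = -2207.165985
det = 3.692·-55.326 − -69.898·-8.144 = -773.512904
x = (-2966.796204·-55.326 − -69.898·-2207.165985) / -773.512904 = -12.752830
y = (3.692·-2207.165985 − -2966.796204·-8.144) / -773.512904 = 41.771049
|P − Q| = √((-12.752830 − -16.693)² + (41.771049 − 46.003)²) = 5.782244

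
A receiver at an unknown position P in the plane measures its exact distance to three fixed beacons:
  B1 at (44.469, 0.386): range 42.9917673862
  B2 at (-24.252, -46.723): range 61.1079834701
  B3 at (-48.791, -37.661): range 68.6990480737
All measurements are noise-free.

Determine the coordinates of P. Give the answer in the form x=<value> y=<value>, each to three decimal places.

eq1: (x − 44.469)² + (y − 0.386)² = 42.9917673862²
eq2: (x + 24.252)² + (y + 46.723)² = 61.1079834701²
eq3: (x + 48.791)² + (y + 37.661)² = 68.6990480737²
eq2−eq1, eq2−eq3 (x²,y² cancel):
  137.442·x + 94.218·y = 1092.336305
  -49.078·x + 18.124·y = 42.340807
det = 137.442·18.124 − 94.218·-49.078 = 7115.029812
x = (1092.336305·18.124 − 94.218·42.340807) / 7115.029812 = 2.221809
y = (137.442·42.340807 − 1092.336305·-49.078) / 7115.029812 = 8.352612

x=2.222 y=8.353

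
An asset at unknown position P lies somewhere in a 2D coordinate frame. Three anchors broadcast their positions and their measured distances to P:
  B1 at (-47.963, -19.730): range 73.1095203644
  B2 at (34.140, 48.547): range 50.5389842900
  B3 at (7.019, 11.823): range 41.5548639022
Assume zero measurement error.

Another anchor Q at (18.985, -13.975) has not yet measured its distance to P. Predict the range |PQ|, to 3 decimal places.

69.769

eq1: (x + 47.963)² + (y + 19.730)² = 73.1095203644²
eq2: (x − 34.140)² + (y − 48.547)² = 50.5389842900²
eq3: (x − 7.019)² + (y − 11.823)² = 41.5548639022²
eq2−eq1, eq2−eq3 (x²,y² cancel):
  -164.206·x − 136.554·y = -3623.441575
  -54.242·x − 73.448·y = -2505.918900
det = -164.206·-73.448 − -136.554·-54.242 = 4653.640220
x = (-3623.441575·-73.448 − -136.554·-2505.918900) / 4653.640220 = -16.343918
y = (-164.206·-2505.918900 − -3623.441575·-54.242) / 4653.640220 = 46.188401
|P − Q| = √((-16.343918 − 18.985)² + (46.188401 − -13.975)²) = 69.769386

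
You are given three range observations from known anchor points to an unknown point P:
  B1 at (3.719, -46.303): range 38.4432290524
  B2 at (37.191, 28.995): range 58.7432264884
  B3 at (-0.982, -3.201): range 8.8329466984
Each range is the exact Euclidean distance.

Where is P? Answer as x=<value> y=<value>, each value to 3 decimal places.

x=-7.224 y=-9.450

eq1: (x − 3.719)² + (y + 46.303)² = 38.4432290524²
eq2: (x − 37.191)² + (y − 28.995)² = 58.7432264884²
eq3: (x + 0.982)² + (y + 3.201)² = 8.8329466984²
eq2−eq3, eq2−eq1 (x²,y² cancel):
  -76.346·x − 64.392·y = 1160.075930
  -66.944·x − 150.596·y = 1906.803062
det = -76.346·-150.596 − -64.392·-66.944 = 7186.744168
x = (1160.075930·-150.596 − -64.392·1906.803062) / 7186.744168 = -7.224402
y = (-76.346·1906.803062 − 1160.075930·-66.944) / 7186.744168 = -9.450269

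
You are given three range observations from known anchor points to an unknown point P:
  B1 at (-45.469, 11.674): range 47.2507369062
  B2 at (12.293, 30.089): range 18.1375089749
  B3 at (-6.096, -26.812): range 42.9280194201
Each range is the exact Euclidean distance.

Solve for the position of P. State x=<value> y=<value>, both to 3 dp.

x=1.633 y=15.414

eq1: (x + 45.469)² + (y − 11.674)² = 47.2507369062²
eq2: (x − 12.293)² + (y − 30.089)² = 18.1375089749²
eq3: (x + 6.096)² + (y + 26.812)² = 42.9280194201²
eq2−eq3, eq2−eq1 (x²,y² cancel):
  -36.778·x − 113.802·y = -1814.266830
  -115.524·x − 36.830·y = -756.416439
det = -36.778·-36.830 − -113.802·-115.524 = -11792.328508
x = (-1814.266830·-36.830 − -113.802·-756.416439) / -11792.328508 = 1.633457
y = (-36.778·-756.416439 − -1814.266830·-115.524) / -11792.328508 = 15.414418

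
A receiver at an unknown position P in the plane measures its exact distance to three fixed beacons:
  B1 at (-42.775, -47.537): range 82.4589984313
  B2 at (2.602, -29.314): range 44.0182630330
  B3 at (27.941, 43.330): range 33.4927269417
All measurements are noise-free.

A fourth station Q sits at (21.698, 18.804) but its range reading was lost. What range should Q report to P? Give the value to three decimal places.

eq1: (x + 42.775)² + (y + 47.537)² = 82.4589984313²
eq2: (x − 2.602)² + (y + 29.314)² = 44.0182630330²
eq3: (x − 27.941)² + (y − 43.330)² = 33.4927269417²
eq3−eq2, eq3−eq1 (x²,y² cancel):
  -50.678·x − 145.288·y = -2607.952103
  -141.432·x − 181.734·y = -4246.445051
det = -50.678·-181.734 − -145.288·-141.432 = -11338.456764
x = (-2607.952103·-181.734 − -145.288·-4246.445051) / -11338.456764 = 12.612293
y = (-50.678·-4246.445051 − -2607.952103·-141.432) / -11338.456764 = 13.550922
|P − Q| = √((12.612293 − 21.698)² + (13.550922 − 18.804)²) = 10.494994

10.495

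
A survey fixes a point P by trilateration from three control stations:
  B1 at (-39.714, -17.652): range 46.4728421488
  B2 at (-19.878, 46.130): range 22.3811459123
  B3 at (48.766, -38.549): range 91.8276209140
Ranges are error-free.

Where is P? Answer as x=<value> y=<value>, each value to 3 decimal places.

eq1: (x + 39.714)² + (y + 17.652)² = 46.4728421488²
eq2: (x + 19.878)² + (y − 46.130)² = 22.3811459123²
eq3: (x − 48.766)² + (y + 38.549)² = 91.8276209140²
eq1−eq2, eq1−eq3 (x²,y² cancel):
  39.672·x + 127.564·y = 2293.126249
  176.960·x − 41.794·y = -4297.233648
det = 39.672·-41.794 − 127.564·176.960 = -24231.777008
x = (2293.126249·-41.794 − 127.564·-4297.233648) / -24231.777008 = -18.666951
y = (39.672·-4297.233648 − 2293.126249·176.960) / -24231.777008 = 23.781643

x=-18.667 y=23.782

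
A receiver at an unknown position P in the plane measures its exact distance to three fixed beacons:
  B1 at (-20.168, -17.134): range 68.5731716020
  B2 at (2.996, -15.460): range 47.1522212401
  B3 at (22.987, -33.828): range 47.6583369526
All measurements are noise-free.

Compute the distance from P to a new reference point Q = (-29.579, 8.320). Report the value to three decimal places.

72.653

eq1: (x + 20.168)² + (y + 17.134)² = 68.5731716020²
eq2: (x − 2.996)² + (y + 15.460)² = 47.1522212401²
eq3: (x − 22.987)² + (y + 33.828)² = 47.6583369526²
eq2−eq3, eq2−eq1 (x²,y² cancel):
  39.982·x − 36.736·y = 1376.763024
  -46.328·x − 3.348·y = -2026.613332
det = 39.982·-3.348 − -36.736·-46.328 = -1835.765144
x = (1376.763024·-3.348 − -36.736·-2026.613332) / -1835.765144 = 43.066005
y = (39.982·-2026.613332 − 1376.763024·-46.328) / -1835.765144 = 9.394108
|P − Q| = √((43.066005 − -29.579)² + (9.394108 − 8.320)²) = 72.652945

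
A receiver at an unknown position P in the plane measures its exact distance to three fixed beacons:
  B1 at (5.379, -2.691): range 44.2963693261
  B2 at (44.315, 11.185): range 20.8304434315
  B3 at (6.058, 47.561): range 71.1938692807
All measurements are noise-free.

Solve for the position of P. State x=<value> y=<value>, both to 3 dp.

x=49.215 y=-9.061

eq1: (x − 5.379)² + (y + 2.691)² = 44.2963693261²
eq2: (x − 44.315)² + (y − 11.185)² = 20.8304434315²
eq3: (x − 6.058)² + (y − 47.561)² = 71.1938692807²
eq3−eq1, eq3−eq2 (x²,y² cancel):
  -1.358·x − 100.504·y = 843.825725
  76.514·x − 72.752·y = 4424.835015
det = -1.358·-72.752 − -100.504·76.514 = 7788.760272
x = (843.825725·-72.752 − -100.504·4424.835015) / 7788.760272 = 49.214971
y = (-1.358·4424.835015 − 843.825725·76.514) / 7788.760272 = -9.060929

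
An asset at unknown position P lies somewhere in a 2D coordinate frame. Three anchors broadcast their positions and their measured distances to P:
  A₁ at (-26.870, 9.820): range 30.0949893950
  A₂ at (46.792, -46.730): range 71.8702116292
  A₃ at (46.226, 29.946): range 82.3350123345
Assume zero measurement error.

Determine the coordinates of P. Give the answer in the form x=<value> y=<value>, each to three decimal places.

x=-19.681 y=-19.404

eq1: (x + 26.870)² + (y − 9.820)² = 30.0949893950²
eq2: (x − 46.792)² + (y + 46.730)² = 71.8702116292²
eq3: (x − 46.226)² + (y − 29.946)² = 82.3350123345²
eq2−eq1, eq2−eq3 (x²,y² cancel):
  -147.324·x + 113.100·y = 704.864069
  -1.132·x + 153.352·y = -2953.305108
det = -147.324·153.352 − 113.100·-1.132 = -22464.400848
x = (704.864069·153.352 − 113.100·-2953.305108) / -22464.400848 = -19.680521
y = (-147.324·-2953.305108 − 704.864069·-1.132) / -22464.400848 = -19.403617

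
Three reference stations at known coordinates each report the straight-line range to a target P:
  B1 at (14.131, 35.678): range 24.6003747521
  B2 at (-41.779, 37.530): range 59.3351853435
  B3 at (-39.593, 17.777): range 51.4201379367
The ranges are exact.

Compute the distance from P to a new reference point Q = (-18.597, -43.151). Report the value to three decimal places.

62.109

eq1: (x − 14.131)² + (y − 35.678)² = 24.6003747521²
eq2: (x + 41.779)² + (y − 37.530)² = 59.3351853435²
eq3: (x + 39.593)² + (y − 17.777)² = 51.4201379367²
eq1−eq2, eq1−eq3 (x²,y² cancel):
  -111.820·x + 3.704·y = -1234.104886
  -107.448·x − 35.802·y = -1627.829614
det = -111.820·-35.802 − 3.704·-107.448 = 4401.367032
x = (-1234.104886·-35.802 − 3.704·-1627.829614) / 4401.367032 = 11.408479
y = (-111.820·-1627.829614 − -1234.104886·-107.448) / 4401.367032 = 11.228740
|P − Q| = √((11.408479 − -18.597)² + (11.228740 − -43.151)²) = 62.108654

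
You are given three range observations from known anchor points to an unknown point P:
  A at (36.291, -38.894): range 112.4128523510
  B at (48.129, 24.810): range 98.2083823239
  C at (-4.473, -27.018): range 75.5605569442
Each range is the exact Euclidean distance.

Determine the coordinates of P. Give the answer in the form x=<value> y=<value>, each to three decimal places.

x=-49.693 y=33.518

eq1: (x − 36.291)² + (y + 38.894)² = 112.4128523510²
eq2: (x − 48.129)² + (y − 24.810)² = 98.2083823239²
eq3: (x + 4.473)² + (y + 27.018)² = 75.5605569442²
eq2−eq3, eq2−eq1 (x²,y² cancel):
  -105.204·x − 103.656·y = 1753.531905
  -23.676·x − 127.408·y = -3093.919839
det = -105.204·-127.408 − -103.656·-23.676 = 10949.671776
x = (1753.531905·-127.408 − -103.656·-3093.919839) / 10949.671776 = -49.692572
y = (-105.204·-3093.919839 − 1753.531905·-23.676) / 10949.671776 = 33.517842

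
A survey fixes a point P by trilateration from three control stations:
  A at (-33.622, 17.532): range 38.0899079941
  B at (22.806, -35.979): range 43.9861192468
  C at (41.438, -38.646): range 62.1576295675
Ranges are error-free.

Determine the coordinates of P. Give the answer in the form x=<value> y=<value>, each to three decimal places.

eq1: (x + 33.622)² + (y − 17.532)² = 38.0899079941²
eq2: (x − 22.806)² + (y + 35.979)² = 43.9861192468²
eq3: (x − 41.438)² + (y + 38.646)² = 62.1576295675²
eq1−eq2, eq1−eq3 (x²,y² cancel):
  112.856·x − 107.022·y = -107.145426
  150.120·x − 112.356·y = -639.918570
det = 112.856·-112.356 − -107.022·150.120 = 3386.093904
x = (-107.145426·-112.356 − -107.022·-639.918570) / 3386.093904 = -16.670221
y = (112.856·-639.918570 − -107.145426·150.120) / 3386.093904 = -16.577797

x=-16.670 y=-16.578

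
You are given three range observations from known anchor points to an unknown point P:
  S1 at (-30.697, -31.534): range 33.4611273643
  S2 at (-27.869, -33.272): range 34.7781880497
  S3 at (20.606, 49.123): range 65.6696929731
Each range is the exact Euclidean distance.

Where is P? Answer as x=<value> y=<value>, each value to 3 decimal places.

eq1: (x + 30.697)² + (y + 31.534)² = 33.4611273643²
eq2: (x + 27.869)² + (y + 33.272)² = 34.7781880497²
eq3: (x − 20.606)² + (y − 49.123)² = 65.6696929731²
eq3−eq1, eq3−eq2 (x²,y² cancel):
  -102.606·x − 161.314·y = 2291.884131
  -96.950·x − 164.790·y = 2149.016991
det = -102.606·-164.790 − -161.314·-96.950 = 1269.050440
x = (2291.884131·-164.790 − -161.314·2149.016991) / 1269.050440 = -24.438003
y = (-102.606·2149.016991 − 2291.884131·-96.950) / 1269.050440 = 1.336534

x=-24.438 y=1.337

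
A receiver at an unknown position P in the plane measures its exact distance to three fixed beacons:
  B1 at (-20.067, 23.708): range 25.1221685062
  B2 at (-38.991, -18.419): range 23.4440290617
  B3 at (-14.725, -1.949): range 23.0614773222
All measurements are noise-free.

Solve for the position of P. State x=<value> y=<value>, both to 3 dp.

eq1: (x + 20.067)² + (y − 23.708)² = 25.1221685062²
eq2: (x + 38.991)² + (y + 18.419)² = 23.4440290617²
eq3: (x + 14.725)² + (y + 1.949)² = 23.0614773222²
eq3−eq2, eq3−eq1 (x²,y² cancel):
  -48.532·x − 32.940·y = 1621.142654
  -10.684·x + 51.314·y = 644.837913
det = -48.532·51.314 − -32.940·-10.684 = -2842.302008
x = (1621.142654·51.314 − -32.940·644.837913) / -2842.302008 = -36.740739
y = (-48.532·644.837913 − 1621.142654·-10.684) / -2842.302008 = 4.916784

x=-36.741 y=4.917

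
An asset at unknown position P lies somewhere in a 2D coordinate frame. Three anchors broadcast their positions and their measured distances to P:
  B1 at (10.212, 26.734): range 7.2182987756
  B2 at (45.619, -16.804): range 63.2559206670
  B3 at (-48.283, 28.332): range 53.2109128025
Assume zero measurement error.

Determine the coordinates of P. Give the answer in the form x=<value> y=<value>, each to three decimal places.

eq1: (x − 10.212)² + (y − 26.734)² = 7.2182987756²
eq2: (x − 45.619)² + (y + 16.804)² = 63.2559206670²
eq3: (x + 48.283)² + (y − 28.332)² = 53.2109128025²
eq3−eq1, eq3−eq2 (x²,y² cancel):
  116.990·x − 3.196·y = 464.338791
  187.804·x − 90.272·y = -1940.392994
det = 116.990·-90.272 − -3.196·187.804 = -9960.699696
x = (464.338791·-90.272 − -3.196·-1940.392994) / -9960.699696 = 4.830814
y = (116.990·-1940.392994 − 464.338791·187.804) / -9960.699696 = 31.545099

x=4.831 y=31.545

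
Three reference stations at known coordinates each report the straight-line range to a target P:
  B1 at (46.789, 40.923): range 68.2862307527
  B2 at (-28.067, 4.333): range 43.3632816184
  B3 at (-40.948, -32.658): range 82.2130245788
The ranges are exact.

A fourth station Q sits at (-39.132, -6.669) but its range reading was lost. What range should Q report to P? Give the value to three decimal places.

eq1: (x − 46.789)² + (y − 40.923)² = 68.2862307527²
eq2: (x + 28.067)² + (y − 4.333)² = 43.3632816184²
eq3: (x + 40.948)² + (y + 32.658)² = 82.2130245788²
eq3−eq2, eq3−eq1 (x²,y² cancel):
  25.762·x + 73.982·y = 2941.854928
  175.474·x + 147.162·y = 3216.590882
det = 25.762·147.162 − 73.982·175.474 = -9190.730024
x = (2941.854928·147.162 − 73.982·3216.590882) / -9190.730024 = -21.212616
y = (25.762·3216.590882 − 2941.854928·175.474) / -9190.730024 = 47.151123
|P − Q| = √((-21.212616 − -39.132)² + (47.151123 − -6.669)²) = 56.724861

56.725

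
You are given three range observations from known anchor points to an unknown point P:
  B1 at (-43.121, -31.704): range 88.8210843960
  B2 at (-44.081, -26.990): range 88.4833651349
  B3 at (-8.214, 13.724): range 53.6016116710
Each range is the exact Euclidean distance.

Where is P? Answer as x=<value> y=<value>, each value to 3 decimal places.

eq1: (x + 43.121)² + (y + 31.704)² = 88.8210843960²
eq2: (x + 44.081)² + (y + 26.990)² = 88.4833651349²
eq3: (x + 8.214)² + (y − 13.724)² = 53.6016116710²
eq3−eq1, eq3−eq2 (x²,y² cancel):
  -69.814·x − 90.856·y = -2407.305975
  -71.734·x − 81.428·y = -2540.396443
det = -69.814·-81.428 − -90.856·-71.734 = -832.649912
x = (-2407.305975·-81.428 − -90.856·-2540.396443) / -832.649912 = 41.780042
y = (-69.814·-2540.396443 − -2407.305975·-71.734) / -832.649912 = -5.608060

x=41.780 y=-5.608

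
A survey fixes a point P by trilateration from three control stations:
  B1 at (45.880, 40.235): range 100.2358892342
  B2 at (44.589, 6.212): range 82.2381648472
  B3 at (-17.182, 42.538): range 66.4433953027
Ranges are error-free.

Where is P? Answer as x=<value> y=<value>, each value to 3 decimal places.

x=-32.627 y=-22.085

eq1: (x − 45.880)² + (y − 40.235)² = 100.2358892342²
eq2: (x − 44.589)² + (y − 6.212)² = 82.2381648472²
eq3: (x + 17.182)² + (y − 42.538)² = 66.4433953027²
eq2−eq1, eq2−eq3 (x²,y² cancel):
  2.582·x + 68.046·y = -1587.055973
  -123.542·x + 72.652·y = 2426.325681
det = 2.582·72.652 − 68.046·-123.542 = 8594.126396
x = (-1587.055973·72.652 − 68.046·2426.325681) / 8594.126396 = -32.627464
y = (2.582·2426.325681 − -1587.055973·-123.542) / 8594.126396 = -22.085234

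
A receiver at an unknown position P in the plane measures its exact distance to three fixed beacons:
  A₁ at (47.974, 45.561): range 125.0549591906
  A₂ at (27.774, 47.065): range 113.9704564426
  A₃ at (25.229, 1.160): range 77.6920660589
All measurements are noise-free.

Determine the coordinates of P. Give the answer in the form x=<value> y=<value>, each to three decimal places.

eq1: (x − 47.974)² + (y − 45.561)² = 125.0549591906²
eq2: (x − 27.774)² + (y − 47.065)² = 113.9704564426²
eq3: (x − 25.229)² + (y − 1.160)² = 77.6920660589²
eq1−eq3, eq1−eq2 (x²,y² cancel):
  -45.490·x − 88.802·y = 5863.224334
  -40.400·x + 3.008·y = 1258.677780
det = -45.490·3.008 − -88.802·-40.400 = -3724.434720
x = (5863.224334·3.008 − -88.802·1258.677780) / -3724.434720 = -34.746127
y = (-45.490·1258.677780 − 5863.224334·-40.400) / -3724.434720 = -48.226650

x=-34.746 y=-48.227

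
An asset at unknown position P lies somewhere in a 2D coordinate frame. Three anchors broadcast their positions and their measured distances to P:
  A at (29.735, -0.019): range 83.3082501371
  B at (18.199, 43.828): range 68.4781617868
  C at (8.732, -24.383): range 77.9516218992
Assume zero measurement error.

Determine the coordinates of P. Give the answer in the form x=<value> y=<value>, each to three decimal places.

eq1: (x − 29.735)² + (y + 0.019)² = 83.3082501371²
eq2: (x − 18.199)² + (y − 43.828)² = 68.4781617868²
eq3: (x − 8.732)² + (y + 24.383)² = 77.9516218992²
eq3−eq1, eq3−eq2 (x²,y² cancel):
  42.006·x + 48.728·y = -650.417111
  18.934·x + 136.422·y = 2968.515387
det = 42.006·136.422 − 48.728·18.934 = 4807.926580
x = (-650.417111·136.422 − 48.728·2968.515387) / 4807.926580 = -48.540887
y = (42.006·2968.515387 − -650.417111·18.934) / 4807.926580 = 28.496786

x=-48.541 y=28.497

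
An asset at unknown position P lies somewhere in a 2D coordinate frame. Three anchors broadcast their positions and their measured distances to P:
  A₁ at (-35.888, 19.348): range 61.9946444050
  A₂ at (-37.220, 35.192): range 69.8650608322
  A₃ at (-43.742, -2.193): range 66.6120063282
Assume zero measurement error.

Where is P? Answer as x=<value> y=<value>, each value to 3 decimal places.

x=22.848 y=-0.486

eq1: (x + 35.888)² + (y − 19.348)² = 61.9946444050²
eq2: (x + 37.220)² + (y − 35.192)² = 69.8650608322²
eq3: (x + 43.742)² + (y + 2.193)² = 66.6120063282²
eq2−eq1, eq2−eq3 (x²,y² cancel):
  2.664·x − 31.688·y = 76.279174
  -13.044·x − 74.770·y = -261.666113
det = 2.664·-74.770 − -31.688·-13.044 = -612.525552
x = (76.279174·-74.770 − -31.688·-261.666113) / -612.525552 = 22.848140
y = (2.664·-261.666113 − 76.279174·-13.044) / -612.525552 = -0.486359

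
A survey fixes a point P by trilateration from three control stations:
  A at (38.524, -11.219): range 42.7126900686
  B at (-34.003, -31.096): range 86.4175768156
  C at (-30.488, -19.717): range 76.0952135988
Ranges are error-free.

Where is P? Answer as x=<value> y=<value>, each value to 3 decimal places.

x=27.160 y=29.954

eq1: (x − 38.524)² + (y + 11.219)² = 42.7126900686²
eq2: (x + 34.003)² + (y + 31.096)² = 86.4175768156²
eq3: (x + 30.488)² + (y + 19.717)² = 76.0952135988²
eq2−eq3, eq2−eq1 (x²,y² cancel):
  7.030·x + 22.758·y = 872.629058
  145.054·x + 39.754·y = 5130.423002
det = 7.030·39.754 − 22.758·145.054 = -3021.668312
x = (872.629058·39.754 − 22.758·5130.423002) / -3021.668312 = 27.159722
y = (7.030·5130.423002 − 872.629058·145.054) / -3021.668312 = 29.954135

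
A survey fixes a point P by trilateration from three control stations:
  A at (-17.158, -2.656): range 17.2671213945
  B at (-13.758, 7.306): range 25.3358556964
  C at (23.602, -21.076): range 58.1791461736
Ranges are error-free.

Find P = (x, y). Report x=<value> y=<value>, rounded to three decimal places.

eq1: (x + 17.158)² + (y + 2.656)² = 17.2671213945²
eq2: (x + 13.758)² + (y − 7.306)² = 25.3358556964²
eq3: (x − 23.602)² + (y + 21.076)² = 58.1791461736²
eq3−eq1, eq3−eq2 (x²,y² cancel):
  -81.520·x + 36.840·y = 2386.858688
  -74.720·x + 56.764·y = 1984.315486
det = -81.520·56.764 − 36.840·-74.720 = -1874.716480
x = (2386.858688·56.764 − 36.840·1984.315486) / -1874.716480 = -33.277279
y = (-81.520·1984.315486 − 2386.858688·-74.720) / -1874.716480 = -8.846502

x=-33.277 y=-8.847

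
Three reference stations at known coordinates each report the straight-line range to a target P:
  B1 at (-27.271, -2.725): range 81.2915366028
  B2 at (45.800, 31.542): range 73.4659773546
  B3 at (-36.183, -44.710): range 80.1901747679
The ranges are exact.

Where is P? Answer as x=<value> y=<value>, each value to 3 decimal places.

eq1: (x + 27.271)² + (y + 2.725)² = 81.2915366028²
eq2: (x − 45.800)² + (y − 31.542)² = 73.4659773546²
eq3: (x + 36.183)² + (y + 44.710)² = 80.1901747679²
eq2−eq1, eq2−eq3 (x²,y² cancel):
  -146.142·x − 68.534·y = -3552.468793
  -163.966·x − 152.504·y = -817.558476
det = -146.142·-152.504 − -68.534·-163.966 = 11049.993724
x = (-3552.468793·-152.504 − -68.534·-817.558476) / 11049.993724 = 43.957957
y = (-146.142·-817.558476 − -3552.468793·-163.966) / 11049.993724 = -41.900881

x=43.958 y=-41.901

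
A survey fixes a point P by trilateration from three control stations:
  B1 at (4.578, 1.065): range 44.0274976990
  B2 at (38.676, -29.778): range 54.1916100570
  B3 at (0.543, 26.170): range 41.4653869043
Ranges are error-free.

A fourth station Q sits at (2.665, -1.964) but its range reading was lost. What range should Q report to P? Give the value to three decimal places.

eq1: (x − 4.578)² + (y − 1.065)² = 44.0274976990²
eq2: (x − 38.676)² + (y + 29.778)² = 54.1916100570²
eq3: (x − 0.543)² + (y − 26.170)² = 41.4653869043²
eq1−eq3, eq1−eq2 (x²,y² cancel):
  -8.070·x + 50.210·y = 882.113683
  68.196·x − 61.686·y = 1362.159904
det = -8.070·-61.686 − 50.210·68.196 = -2926.315140
x = (882.113683·-61.686 − 50.210·1362.159904) / -2926.315140 = 41.966811
y = (-8.070·1362.159904 − 882.113683·68.196) / -2926.315140 = 24.313600
|P − Q| = √((41.966811 − 2.665)² + (24.313600 − -1.964)²) = 47.277316

47.277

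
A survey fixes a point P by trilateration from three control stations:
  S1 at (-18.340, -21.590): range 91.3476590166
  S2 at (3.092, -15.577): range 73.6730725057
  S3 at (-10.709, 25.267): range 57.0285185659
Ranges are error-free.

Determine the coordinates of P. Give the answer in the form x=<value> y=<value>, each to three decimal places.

x=42.030 y=46.965

eq1: (x + 18.340)² + (y + 21.590)² = 91.3476590166²
eq2: (x − 3.092)² + (y + 15.577)² = 73.6730725057²
eq3: (x + 10.709)² + (y − 25.267)² = 57.0285185659²
eq2−eq1, eq2−eq3 (x²,y² cancel):
  -42.864·x − 12.026·y = -2366.392888
  -27.602·x + 81.688·y = 2676.370260
det = -42.864·81.688 − -12.026·-27.602 = -3833.416084
x = (-2366.392888·81.688 − -12.026·2676.370260) / -3833.416084 = 42.030364
y = (-42.864·2676.370260 − -2366.392888·-27.602) / -3833.416084 = 46.965189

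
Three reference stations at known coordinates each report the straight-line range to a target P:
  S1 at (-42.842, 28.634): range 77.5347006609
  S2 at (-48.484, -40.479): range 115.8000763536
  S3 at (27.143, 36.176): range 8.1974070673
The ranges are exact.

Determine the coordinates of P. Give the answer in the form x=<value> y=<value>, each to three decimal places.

x=33.680 y=41.122

eq1: (x + 42.842)² + (y − 28.634)² = 77.5347006609²
eq2: (x + 48.484)² + (y + 40.479)² = 115.8000763536²
eq3: (x − 27.143)² + (y − 36.176)² = 8.1974070673²
eq3−eq2, eq3−eq1 (x²,y² cancel):
  -151.254·x − 153.310·y = -11398.657929
  -139.970·x − 15.084·y = -5334.534829
det = -151.254·-15.084 − -153.310·-139.970 = -19177.285364
x = (-11398.657929·-15.084 − -153.310·-5334.534829) / -19177.285364 = 33.680480
y = (-151.254·-5334.534829 − -11398.657929·-139.970) / -19177.285364 = 41.121588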